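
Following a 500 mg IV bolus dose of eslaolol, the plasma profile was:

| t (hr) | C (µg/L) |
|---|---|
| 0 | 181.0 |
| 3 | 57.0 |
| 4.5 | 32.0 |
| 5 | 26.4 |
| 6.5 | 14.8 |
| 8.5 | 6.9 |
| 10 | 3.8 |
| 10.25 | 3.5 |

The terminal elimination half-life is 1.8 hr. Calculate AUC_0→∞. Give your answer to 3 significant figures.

Trapezoidal AUC_0→10.25:
  [0→3]: (181.0+57.0)/2 × 3 = 357.0
  [3→4.5]: (57.0+32.0)/2 × 1.5 = 66.75
  [4.5→5]: (32.0+26.4)/2 × 0.5 = 14.6
  [5→6.5]: (26.4+14.8)/2 × 1.5 = 30.9
  [6.5→8.5]: (14.8+6.9)/2 × 2 = 21.7
  [8.5→10]: (6.9+3.8)/2 × 1.5 = 8.025
  [10→10.25]: (3.8+3.5)/2 × 0.25 = 0.9125
  Sum = 499.8875 µg/L·hr
k_e = ln2 / t½ = 0.693147 / 1.8 = 0.3851 hr^-1
Extrapolated tail: C_last / k_e = 3.5 / 0.3851 = 9.089
AUC_0→∞ = 499.8875 + 9.089 = 508.9765 µg/L·hr

AUC = 509 µg/L·hr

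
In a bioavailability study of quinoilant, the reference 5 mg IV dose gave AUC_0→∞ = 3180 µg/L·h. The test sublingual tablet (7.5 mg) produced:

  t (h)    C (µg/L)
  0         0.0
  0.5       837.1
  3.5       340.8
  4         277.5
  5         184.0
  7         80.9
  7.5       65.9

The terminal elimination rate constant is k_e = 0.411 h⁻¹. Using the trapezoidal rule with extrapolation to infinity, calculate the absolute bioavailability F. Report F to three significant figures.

Trapezoidal AUC_0→7.5 (sublingual tablet):
  [0→0.5]: (0.0+837.1)/2 × 0.5 = 209.275
  [0.5→3.5]: (837.1+340.8)/2 × 3 = 1766.85
  [3.5→4]: (340.8+277.5)/2 × 0.5 = 154.575
  [4→5]: (277.5+184.0)/2 × 1 = 230.75
  [5→7]: (184.0+80.9)/2 × 2 = 264.9
  [7→7.5]: (80.9+65.9)/2 × 0.5 = 36.7
  Sum = 2663.05 µg/L·h
Tail: C_last/k_e = 65.9/0.411 = 160.341
AUC_0→∞ (sublingual tablet) = 2663.05 + 160.341 = 2823.391 µg/L·h
F = (AUC_ev/D_ev)/(AUC_iv/D_iv) = (2823.391/7.5)/(3180/5) = 376.452/636 = 0.5919

F = 0.592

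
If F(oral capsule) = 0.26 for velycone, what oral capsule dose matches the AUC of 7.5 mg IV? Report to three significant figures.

For equal systemic exposure: F × D_ev = D_iv
D_ev = D_iv / F = 7.5 / 0.26 = 28.8462 mg

D_oral = 28.8 mg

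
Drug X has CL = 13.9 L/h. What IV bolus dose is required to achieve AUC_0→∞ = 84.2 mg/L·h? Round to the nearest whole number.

Dose = 1170 mg

Dose_iv = CL × AUC_0→∞
     = 13.9 × 84.2 = 1170.38 mg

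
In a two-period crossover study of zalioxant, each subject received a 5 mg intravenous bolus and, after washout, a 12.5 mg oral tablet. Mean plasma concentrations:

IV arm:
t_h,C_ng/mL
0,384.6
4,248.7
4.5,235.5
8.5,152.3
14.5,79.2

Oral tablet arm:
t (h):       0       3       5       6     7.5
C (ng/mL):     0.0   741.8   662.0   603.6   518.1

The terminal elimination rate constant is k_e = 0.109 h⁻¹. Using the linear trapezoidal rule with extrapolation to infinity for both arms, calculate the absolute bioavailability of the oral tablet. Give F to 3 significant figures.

Trapezoidal AUC_0→14.5 (IV):
  [0→4]: (384.6+248.7)/2 × 4 = 1266.6
  [4→4.5]: (248.7+235.5)/2 × 0.5 = 121.05
  [4.5→8.5]: (235.5+152.3)/2 × 4 = 775.6
  [8.5→14.5]: (152.3+79.2)/2 × 6 = 694.5
  Sum = 2857.75 ng/mL·h
IV tail: 79.2/0.109 = 726.606; AUC_iv,0→∞ = 2857.75 + 726.606 = 3584.356 ng/mL·h
Trapezoidal AUC_0→7.5 (oral tablet):
  [0→3]: (0.0+741.8)/2 × 3 = 1112.7
  [3→5]: (741.8+662.0)/2 × 2 = 1403.8
  [5→6]: (662.0+603.6)/2 × 1 = 632.8
  [6→7.5]: (603.6+518.1)/2 × 1.5 = 841.275
  Sum = 3990.575 ng/mL·h
oral tablet tail: 518.1/0.109 = 4753.211; AUC_ev,0→∞ = 3990.575 + 4753.211 = 8743.786 ng/mL·h
F = (AUC_ev/D_ev)/(AUC_iv/D_iv) = (8743.786/12.5)/(3584.356/5) = 699.50288/716.8712 = 0.9758

F = 0.976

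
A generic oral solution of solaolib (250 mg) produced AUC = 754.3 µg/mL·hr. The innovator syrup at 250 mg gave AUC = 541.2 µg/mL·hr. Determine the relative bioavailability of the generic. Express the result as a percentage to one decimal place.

F_rel = (AUC_test/D_test) / (AUC_ref/D_ref)
      = (754.3/250) / (541.2/250)
      = 3.0172 / 2.1648 = 1.3938 = 139.38%

F_rel = 139.4%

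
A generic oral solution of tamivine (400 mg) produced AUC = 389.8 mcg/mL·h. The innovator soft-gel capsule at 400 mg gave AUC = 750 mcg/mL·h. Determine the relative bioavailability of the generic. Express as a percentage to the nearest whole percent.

F_rel = 52%

F_rel = (AUC_test/D_test) / (AUC_ref/D_ref)
      = (389.8/400) / (750/400)
      = 0.9745 / 1.875 = 0.5197 = 51.97%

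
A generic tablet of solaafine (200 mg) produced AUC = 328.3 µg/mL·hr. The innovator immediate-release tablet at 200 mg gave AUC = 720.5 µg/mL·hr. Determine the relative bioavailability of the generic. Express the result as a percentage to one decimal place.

F_rel = 45.6%

F_rel = (AUC_test/D_test) / (AUC_ref/D_ref)
      = (328.3/200) / (720.5/200)
      = 1.6415 / 3.6025 = 0.4557 = 45.57%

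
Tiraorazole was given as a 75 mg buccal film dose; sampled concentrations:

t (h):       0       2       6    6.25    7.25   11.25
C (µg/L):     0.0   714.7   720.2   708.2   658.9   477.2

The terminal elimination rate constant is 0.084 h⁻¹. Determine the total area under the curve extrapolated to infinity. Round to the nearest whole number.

AUC = 12400 µg/L·h

Trapezoidal AUC_0→11.25:
  [0→2]: (0.0+714.7)/2 × 2 = 714.7
  [2→6]: (714.7+720.2)/2 × 4 = 2869.8
  [6→6.25]: (720.2+708.2)/2 × 0.25 = 178.55
  [6.25→7.25]: (708.2+658.9)/2 × 1 = 683.55
  [7.25→11.25]: (658.9+477.2)/2 × 4 = 2272.2
  Sum = 6718.8 µg/L·h
Extrapolated tail: C_last / k_e = 477.2 / 0.084 = 5680.952
AUC_0→∞ = 6718.8 + 5680.952 = 12399.752 µg/L·h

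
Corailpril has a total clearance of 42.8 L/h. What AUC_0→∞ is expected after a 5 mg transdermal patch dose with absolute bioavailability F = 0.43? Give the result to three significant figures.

AUC = 0.0502 mg/L·h

AUC_0→∞ = F × Dose / CL
        = 0.43 × 5 / 42.8 = 0.0502336 mg/L·h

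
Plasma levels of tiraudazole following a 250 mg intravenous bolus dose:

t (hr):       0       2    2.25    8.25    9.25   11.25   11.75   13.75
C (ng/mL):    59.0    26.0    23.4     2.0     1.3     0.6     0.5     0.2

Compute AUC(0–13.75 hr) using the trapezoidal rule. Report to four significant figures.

AUC = 171.9 ng/mL·hr

Trapezoidal AUC_0→13.75:
  [0→2]: (59.0+26.0)/2 × 2 = 85.0
  [2→2.25]: (26.0+23.4)/2 × 0.25 = 6.175
  [2.25→8.25]: (23.4+2.0)/2 × 6 = 76.2
  [8.25→9.25]: (2.0+1.3)/2 × 1 = 1.65
  [9.25→11.25]: (1.3+0.6)/2 × 2 = 1.9
  [11.25→11.75]: (0.6+0.5)/2 × 0.5 = 0.275
  [11.75→13.75]: (0.5+0.2)/2 × 2 = 0.7
  Sum = 171.9 ng/mL·hr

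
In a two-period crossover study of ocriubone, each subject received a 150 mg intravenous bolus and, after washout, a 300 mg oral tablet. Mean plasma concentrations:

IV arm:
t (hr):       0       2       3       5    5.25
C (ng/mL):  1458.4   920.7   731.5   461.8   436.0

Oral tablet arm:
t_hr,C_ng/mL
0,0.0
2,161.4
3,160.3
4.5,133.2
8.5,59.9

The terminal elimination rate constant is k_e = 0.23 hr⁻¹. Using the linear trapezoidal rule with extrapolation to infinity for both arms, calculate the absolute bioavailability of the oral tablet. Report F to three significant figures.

Trapezoidal AUC_0→5.25 (IV):
  [0→2]: (1458.4+920.7)/2 × 2 = 2379.1
  [2→3]: (920.7+731.5)/2 × 1 = 826.1
  [3→5]: (731.5+461.8)/2 × 2 = 1193.3
  [5→5.25]: (461.8+436.0)/2 × 0.25 = 112.225
  Sum = 4510.725 ng/mL·hr
IV tail: 436.0/0.23 = 1895.652; AUC_iv,0→∞ = 4510.725 + 1895.652 = 6406.377 ng/mL·hr
Trapezoidal AUC_0→8.5 (oral tablet):
  [0→2]: (0.0+161.4)/2 × 2 = 161.4
  [2→3]: (161.4+160.3)/2 × 1 = 160.85
  [3→4.5]: (160.3+133.2)/2 × 1.5 = 220.125
  [4.5→8.5]: (133.2+59.9)/2 × 4 = 386.2
  Sum = 928.575 ng/mL·hr
oral tablet tail: 59.9/0.23 = 260.435; AUC_ev,0→∞ = 928.575 + 260.435 = 1189.01 ng/mL·hr
F = (AUC_ev/D_ev)/(AUC_iv/D_iv) = (1189.01/300)/(6406.377/150) = 3.96337/42.70918 = 0.0928

F = 0.0928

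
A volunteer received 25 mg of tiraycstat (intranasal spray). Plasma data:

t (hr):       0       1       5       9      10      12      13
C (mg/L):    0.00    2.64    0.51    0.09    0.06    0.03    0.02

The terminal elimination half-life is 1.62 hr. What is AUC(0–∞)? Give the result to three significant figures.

AUC = 9.06 mg/L·hr

Trapezoidal AUC_0→13:
  [0→1]: (0.00+2.64)/2 × 1 = 1.32
  [1→5]: (2.64+0.51)/2 × 4 = 6.3
  [5→9]: (0.51+0.09)/2 × 4 = 1.2
  [9→10]: (0.09+0.06)/2 × 1 = 0.075
  [10→12]: (0.06+0.03)/2 × 2 = 0.09
  [12→13]: (0.03+0.02)/2 × 1 = 0.025
  Sum = 9.01 mg/L·hr
k_e = ln2 / t½ = 0.693147 / 1.62 = 0.4279 hr^-1
Extrapolated tail: C_last / k_e = 0.02 / 0.4279 = 0.047
AUC_0→∞ = 9.01 + 0.047 = 9.057 mg/L·hr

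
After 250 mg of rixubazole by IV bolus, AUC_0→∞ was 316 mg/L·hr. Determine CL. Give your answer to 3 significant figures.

CL = 0.791 L/hr

CL = Dose_iv / AUC_0→∞
   = 250 / 316 = 0.791139 L/hr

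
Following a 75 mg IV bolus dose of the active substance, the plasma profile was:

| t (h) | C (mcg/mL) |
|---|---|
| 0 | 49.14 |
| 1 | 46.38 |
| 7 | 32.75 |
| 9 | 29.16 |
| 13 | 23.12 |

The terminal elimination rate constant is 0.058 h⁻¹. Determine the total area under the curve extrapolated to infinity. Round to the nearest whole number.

Trapezoidal AUC_0→13:
  [0→1]: (49.14+46.38)/2 × 1 = 47.76
  [1→7]: (46.38+32.75)/2 × 6 = 237.39
  [7→9]: (32.75+29.16)/2 × 2 = 61.91
  [9→13]: (29.16+23.12)/2 × 4 = 104.56
  Sum = 451.62 mcg/mL·h
Extrapolated tail: C_last / k_e = 23.12 / 0.058 = 398.621
AUC_0→∞ = 451.62 + 398.621 = 850.241 mcg/mL·h

AUC = 850 mcg/mL·h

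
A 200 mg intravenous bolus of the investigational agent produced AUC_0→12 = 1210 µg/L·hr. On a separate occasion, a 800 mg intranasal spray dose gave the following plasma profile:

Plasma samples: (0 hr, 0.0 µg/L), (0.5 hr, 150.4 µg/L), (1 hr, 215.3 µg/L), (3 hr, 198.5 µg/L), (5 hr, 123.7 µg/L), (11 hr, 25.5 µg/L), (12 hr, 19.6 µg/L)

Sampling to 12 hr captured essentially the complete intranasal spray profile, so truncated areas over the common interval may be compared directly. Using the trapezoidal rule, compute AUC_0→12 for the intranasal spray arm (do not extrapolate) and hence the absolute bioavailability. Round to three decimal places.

F = 0.276

Trapezoidal AUC_0→12 (intranasal spray):
  [0→0.5]: (0.0+150.4)/2 × 0.5 = 37.6
  [0.5→1]: (150.4+215.3)/2 × 0.5 = 91.425
  [1→3]: (215.3+198.5)/2 × 2 = 413.8
  [3→5]: (198.5+123.7)/2 × 2 = 322.2
  [5→11]: (123.7+25.5)/2 × 6 = 447.6
  [11→12]: (25.5+19.6)/2 × 1 = 22.55
  Sum = 1335.175 µg/L·hr
F = (AUC_ev/D_ev)/(AUC_iv/D_iv) = (1335.175/800)/(1210/200) = 1.66897/6.05 = 0.2759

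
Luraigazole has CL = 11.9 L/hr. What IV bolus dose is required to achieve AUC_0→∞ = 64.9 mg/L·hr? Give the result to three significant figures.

Dose = 772 mg

Dose_iv = CL × AUC_0→∞
     = 11.9 × 64.9 = 772.31 mg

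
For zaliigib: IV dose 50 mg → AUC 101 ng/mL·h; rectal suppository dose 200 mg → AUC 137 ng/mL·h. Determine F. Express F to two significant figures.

F = 0.34

F = (AUC_ev / D_ev) / (AUC_iv / D_iv)
  = (137/200) / (101/50)
  = 0.685 / 2.02 = 0.3391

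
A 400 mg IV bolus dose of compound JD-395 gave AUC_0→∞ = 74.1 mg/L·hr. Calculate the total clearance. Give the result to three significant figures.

CL = 5.40 L/hr

CL = Dose_iv / AUC_0→∞
   = 400 / 74.1 = 5.39811 L/hr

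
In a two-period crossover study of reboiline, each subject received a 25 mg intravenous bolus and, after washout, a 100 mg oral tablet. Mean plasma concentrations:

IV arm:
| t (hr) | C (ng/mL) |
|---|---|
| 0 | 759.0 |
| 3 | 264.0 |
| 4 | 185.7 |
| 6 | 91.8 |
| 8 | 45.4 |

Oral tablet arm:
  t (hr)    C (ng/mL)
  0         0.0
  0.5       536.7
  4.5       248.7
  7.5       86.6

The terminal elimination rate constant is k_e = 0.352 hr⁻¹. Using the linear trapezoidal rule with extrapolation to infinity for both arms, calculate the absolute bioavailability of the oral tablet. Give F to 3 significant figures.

F = 0.266

Trapezoidal AUC_0→8 (IV):
  [0→3]: (759.0+264.0)/2 × 3 = 1534.5
  [3→4]: (264.0+185.7)/2 × 1 = 224.85
  [4→6]: (185.7+91.8)/2 × 2 = 277.5
  [6→8]: (91.8+45.4)/2 × 2 = 137.2
  Sum = 2174.05 ng/mL·hr
IV tail: 45.4/0.352 = 128.977; AUC_iv,0→∞ = 2174.05 + 128.977 = 2303.027 ng/mL·hr
Trapezoidal AUC_0→7.5 (oral tablet):
  [0→0.5]: (0.0+536.7)/2 × 0.5 = 134.175
  [0.5→4.5]: (536.7+248.7)/2 × 4 = 1570.8
  [4.5→7.5]: (248.7+86.6)/2 × 3 = 502.95
  Sum = 2207.925 ng/mL·hr
oral tablet tail: 86.6/0.352 = 246.023; AUC_ev,0→∞ = 2207.925 + 246.023 = 2453.948 ng/mL·hr
F = (AUC_ev/D_ev)/(AUC_iv/D_iv) = (2453.948/100)/(2303.027/25) = 24.53948/92.12108 = 0.2664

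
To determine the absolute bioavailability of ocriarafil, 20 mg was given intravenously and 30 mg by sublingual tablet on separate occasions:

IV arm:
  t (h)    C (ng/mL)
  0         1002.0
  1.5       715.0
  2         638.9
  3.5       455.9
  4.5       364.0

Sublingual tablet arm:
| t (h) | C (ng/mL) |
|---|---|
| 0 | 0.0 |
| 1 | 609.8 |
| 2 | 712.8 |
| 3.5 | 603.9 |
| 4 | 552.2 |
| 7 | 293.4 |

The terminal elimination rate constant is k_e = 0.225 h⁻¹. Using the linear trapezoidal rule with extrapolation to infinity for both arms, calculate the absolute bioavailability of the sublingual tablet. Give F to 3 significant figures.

Trapezoidal AUC_0→4.5 (IV):
  [0→1.5]: (1002.0+715.0)/2 × 1.5 = 1287.75
  [1.5→2]: (715.0+638.9)/2 × 0.5 = 338.475
  [2→3.5]: (638.9+455.9)/2 × 1.5 = 821.1
  [3.5→4.5]: (455.9+364.0)/2 × 1 = 409.95
  Sum = 2857.275 ng/mL·h
IV tail: 364.0/0.225 = 1617.778; AUC_iv,0→∞ = 2857.275 + 1617.778 = 4475.053 ng/mL·h
Trapezoidal AUC_0→7 (sublingual tablet):
  [0→1]: (0.0+609.8)/2 × 1 = 304.9
  [1→2]: (609.8+712.8)/2 × 1 = 661.3
  [2→3.5]: (712.8+603.9)/2 × 1.5 = 987.525
  [3.5→4]: (603.9+552.2)/2 × 0.5 = 289.025
  [4→7]: (552.2+293.4)/2 × 3 = 1268.4
  Sum = 3511.15 ng/mL·h
sublingual tablet tail: 293.4/0.225 = 1304.000; AUC_ev,0→∞ = 3511.15 + 1304.000 = 4815.15 ng/mL·h
F = (AUC_ev/D_ev)/(AUC_iv/D_iv) = (4815.15/30)/(4475.053/20) = 160.505/223.75265 = 0.7173

F = 0.717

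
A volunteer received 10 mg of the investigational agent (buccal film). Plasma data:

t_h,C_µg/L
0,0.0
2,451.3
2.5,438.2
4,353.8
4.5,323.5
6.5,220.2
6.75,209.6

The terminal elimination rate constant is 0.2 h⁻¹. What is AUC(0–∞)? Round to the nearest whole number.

AUC = 3082 µg/L·h

Trapezoidal AUC_0→6.75:
  [0→2]: (0.0+451.3)/2 × 2 = 451.3
  [2→2.5]: (451.3+438.2)/2 × 0.5 = 222.375
  [2.5→4]: (438.2+353.8)/2 × 1.5 = 594.0
  [4→4.5]: (353.8+323.5)/2 × 0.5 = 169.325
  [4.5→6.5]: (323.5+220.2)/2 × 2 = 543.7
  [6.5→6.75]: (220.2+209.6)/2 × 0.25 = 53.725
  Sum = 2034.425 µg/L·h
Extrapolated tail: C_last / k_e = 209.6 / 0.2 = 1048.000
AUC_0→∞ = 2034.425 + 1048.000 = 3082.425 µg/L·h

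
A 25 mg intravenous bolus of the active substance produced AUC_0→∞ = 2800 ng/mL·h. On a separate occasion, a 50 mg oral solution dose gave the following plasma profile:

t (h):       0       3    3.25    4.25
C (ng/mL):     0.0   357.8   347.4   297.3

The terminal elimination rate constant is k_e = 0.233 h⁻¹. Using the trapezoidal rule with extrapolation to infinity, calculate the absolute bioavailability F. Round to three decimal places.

Trapezoidal AUC_0→4.25 (oral solution):
  [0→3]: (0.0+357.8)/2 × 3 = 536.7
  [3→3.25]: (357.8+347.4)/2 × 0.25 = 88.15
  [3.25→4.25]: (347.4+297.3)/2 × 1 = 322.35
  Sum = 947.2 ng/mL·h
Tail: C_last/k_e = 297.3/0.233 = 1275.966
AUC_0→∞ (oral solution) = 947.2 + 1275.966 = 2223.166 ng/mL·h
F = (AUC_ev/D_ev)/(AUC_iv/D_iv) = (2223.166/50)/(2800/25) = 44.46332/112 = 0.3970

F = 0.397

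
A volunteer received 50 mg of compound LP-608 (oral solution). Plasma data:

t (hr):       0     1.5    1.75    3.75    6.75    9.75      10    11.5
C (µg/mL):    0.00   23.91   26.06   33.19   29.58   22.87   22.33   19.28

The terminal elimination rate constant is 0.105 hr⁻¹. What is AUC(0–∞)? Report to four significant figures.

AUC = 476.7 µg/mL·hr

Trapezoidal AUC_0→11.5:
  [0→1.5]: (0.00+23.91)/2 × 1.5 = 17.9325
  [1.5→1.75]: (23.91+26.06)/2 × 0.25 = 6.24625
  [1.75→3.75]: (26.06+33.19)/2 × 2 = 59.25
  [3.75→6.75]: (33.19+29.58)/2 × 3 = 94.155
  [6.75→9.75]: (29.58+22.87)/2 × 3 = 78.675
  [9.75→10]: (22.87+22.33)/2 × 0.25 = 5.65
  [10→11.5]: (22.33+19.28)/2 × 1.5 = 31.2075
  Sum = 293.11625 µg/mL·hr
Extrapolated tail: C_last / k_e = 19.28 / 0.105 = 183.619
AUC_0→∞ = 293.11625 + 183.619 = 476.73525 µg/mL·hr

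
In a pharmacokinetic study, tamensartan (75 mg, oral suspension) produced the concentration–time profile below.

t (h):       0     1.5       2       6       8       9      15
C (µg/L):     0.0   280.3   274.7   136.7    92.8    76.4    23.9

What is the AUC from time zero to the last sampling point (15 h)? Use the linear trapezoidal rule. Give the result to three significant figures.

AUC = 1790 µg/L·h

Trapezoidal AUC_0→15:
  [0→1.5]: (0.0+280.3)/2 × 1.5 = 210.225
  [1.5→2]: (280.3+274.7)/2 × 0.5 = 138.75
  [2→6]: (274.7+136.7)/2 × 4 = 822.8
  [6→8]: (136.7+92.8)/2 × 2 = 229.5
  [8→9]: (92.8+76.4)/2 × 1 = 84.6
  [9→15]: (76.4+23.9)/2 × 6 = 300.9
  Sum = 1786.775 µg/L·h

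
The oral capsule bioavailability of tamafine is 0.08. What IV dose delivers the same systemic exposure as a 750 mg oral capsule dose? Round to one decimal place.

D_iv = 60.0 mg

Systemic exposure from an extravascular dose = F × D_ev, so the equivalent IV dose is F × D_ev.
D_iv = F × D_ev = 0.08 × 750 = 60 mg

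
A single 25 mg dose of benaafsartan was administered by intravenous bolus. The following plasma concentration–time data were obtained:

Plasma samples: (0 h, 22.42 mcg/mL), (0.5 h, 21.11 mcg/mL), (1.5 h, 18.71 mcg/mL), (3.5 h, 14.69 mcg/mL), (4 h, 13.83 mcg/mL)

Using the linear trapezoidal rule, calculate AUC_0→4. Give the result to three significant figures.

AUC = 71.3 mcg/mL·h

Trapezoidal AUC_0→4:
  [0→0.5]: (22.42+21.11)/2 × 0.5 = 10.8825
  [0.5→1.5]: (21.11+18.71)/2 × 1 = 19.91
  [1.5→3.5]: (18.71+14.69)/2 × 2 = 33.4
  [3.5→4]: (14.69+13.83)/2 × 0.5 = 7.13
  Sum = 71.3225 mcg/mL·h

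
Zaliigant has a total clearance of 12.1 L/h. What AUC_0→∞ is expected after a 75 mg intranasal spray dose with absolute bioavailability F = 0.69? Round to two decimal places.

AUC_0→∞ = F × Dose / CL
        = 0.69 × 75 / 12.1 = 4.27686 mg/L·h

AUC = 4.28 mg/L·h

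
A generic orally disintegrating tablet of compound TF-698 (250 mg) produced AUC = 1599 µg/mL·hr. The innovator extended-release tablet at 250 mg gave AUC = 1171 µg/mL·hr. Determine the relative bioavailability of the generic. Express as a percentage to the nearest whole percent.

F_rel = (AUC_test/D_test) / (AUC_ref/D_ref)
      = (1599/250) / (1171/250)
      = 6.396 / 4.684 = 1.3655 = 136.55%

F_rel = 137%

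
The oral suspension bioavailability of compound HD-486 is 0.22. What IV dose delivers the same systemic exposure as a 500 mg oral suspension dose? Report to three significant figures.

D_iv = 110 mg

Systemic exposure from an extravascular dose = F × D_ev, so the equivalent IV dose is F × D_ev.
D_iv = F × D_ev = 0.22 × 500 = 110 mg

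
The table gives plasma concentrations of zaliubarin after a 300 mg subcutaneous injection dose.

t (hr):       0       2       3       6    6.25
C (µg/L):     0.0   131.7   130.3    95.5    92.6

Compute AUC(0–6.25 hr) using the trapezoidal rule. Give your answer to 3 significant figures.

Trapezoidal AUC_0→6.25:
  [0→2]: (0.0+131.7)/2 × 2 = 131.7
  [2→3]: (131.7+130.3)/2 × 1 = 131.0
  [3→6]: (130.3+95.5)/2 × 3 = 338.7
  [6→6.25]: (95.5+92.6)/2 × 0.25 = 23.5125
  Sum = 624.9125 µg/L·hr

AUC = 625 µg/L·hr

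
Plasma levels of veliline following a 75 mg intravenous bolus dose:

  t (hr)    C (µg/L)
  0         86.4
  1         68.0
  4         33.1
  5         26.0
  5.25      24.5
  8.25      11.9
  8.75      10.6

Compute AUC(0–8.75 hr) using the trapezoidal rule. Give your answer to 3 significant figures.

AUC = 325 µg/L·hr

Trapezoidal AUC_0→8.75:
  [0→1]: (86.4+68.0)/2 × 1 = 77.2
  [1→4]: (68.0+33.1)/2 × 3 = 151.65
  [4→5]: (33.1+26.0)/2 × 1 = 29.55
  [5→5.25]: (26.0+24.5)/2 × 0.25 = 6.3125
  [5.25→8.25]: (24.5+11.9)/2 × 3 = 54.6
  [8.25→8.75]: (11.9+10.6)/2 × 0.5 = 5.625
  Sum = 324.9375 µg/L·hr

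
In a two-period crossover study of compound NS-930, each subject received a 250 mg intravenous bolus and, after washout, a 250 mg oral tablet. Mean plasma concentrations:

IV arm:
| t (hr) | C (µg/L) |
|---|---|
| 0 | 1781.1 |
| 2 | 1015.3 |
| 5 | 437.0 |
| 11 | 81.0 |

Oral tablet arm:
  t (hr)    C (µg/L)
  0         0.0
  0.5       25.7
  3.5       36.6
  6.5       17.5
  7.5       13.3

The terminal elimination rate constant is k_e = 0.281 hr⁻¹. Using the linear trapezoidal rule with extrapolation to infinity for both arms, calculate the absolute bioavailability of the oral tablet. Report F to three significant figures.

Trapezoidal AUC_0→11 (IV):
  [0→2]: (1781.1+1015.3)/2 × 2 = 2796.4
  [2→5]: (1015.3+437.0)/2 × 3 = 2178.45
  [5→11]: (437.0+81.0)/2 × 6 = 1554.0
  Sum = 6528.85 µg/L·hr
IV tail: 81.0/0.281 = 288.256; AUC_iv,0→∞ = 6528.85 + 288.256 = 6817.106 µg/L·hr
Trapezoidal AUC_0→7.5 (oral tablet):
  [0→0.5]: (0.0+25.7)/2 × 0.5 = 6.425
  [0.5→3.5]: (25.7+36.6)/2 × 3 = 93.45
  [3.5→6.5]: (36.6+17.5)/2 × 3 = 81.15
  [6.5→7.5]: (17.5+13.3)/2 × 1 = 15.4
  Sum = 196.425 µg/L·hr
oral tablet tail: 13.3/0.281 = 47.331; AUC_ev,0→∞ = 196.425 + 47.331 = 243.756 µg/L·hr
F = (AUC_ev/D_ev)/(AUC_iv/D_iv) = (243.756/250)/(6817.106/250) = 0.975024/27.268424 = 0.0358

F = 0.0358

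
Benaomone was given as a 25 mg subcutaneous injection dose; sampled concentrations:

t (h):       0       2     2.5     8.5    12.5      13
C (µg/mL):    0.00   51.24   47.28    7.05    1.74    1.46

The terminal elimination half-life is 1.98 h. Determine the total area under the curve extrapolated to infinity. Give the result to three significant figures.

AUC = 261 µg/mL·h

Trapezoidal AUC_0→13:
  [0→2]: (0.00+51.24)/2 × 2 = 51.24
  [2→2.5]: (51.24+47.28)/2 × 0.5 = 24.63
  [2.5→8.5]: (47.28+7.05)/2 × 6 = 162.99
  [8.5→12.5]: (7.05+1.74)/2 × 4 = 17.58
  [12.5→13]: (1.74+1.46)/2 × 0.5 = 0.8
  Sum = 257.24 µg/mL·h
k_e = ln2 / t½ = 0.693147 / 1.98 = 0.3501 h^-1
Extrapolated tail: C_last / k_e = 1.46 / 0.3501 = 4.170
AUC_0→∞ = 257.24 + 4.170 = 261.41 µg/mL·h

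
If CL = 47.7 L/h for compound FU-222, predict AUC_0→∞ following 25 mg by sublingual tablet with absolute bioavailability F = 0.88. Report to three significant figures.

AUC_0→∞ = F × Dose / CL
        = 0.88 × 25 / 47.7 = 0.461216 mg/L·h

AUC = 0.461 mg/L·h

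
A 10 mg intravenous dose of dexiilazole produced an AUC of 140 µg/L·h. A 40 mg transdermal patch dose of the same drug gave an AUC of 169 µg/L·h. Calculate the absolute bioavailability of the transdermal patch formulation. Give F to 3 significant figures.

F = 0.302

F = (AUC_ev / D_ev) / (AUC_iv / D_iv)
  = (169/40) / (140/10)
  = 4.225 / 14 = 0.3018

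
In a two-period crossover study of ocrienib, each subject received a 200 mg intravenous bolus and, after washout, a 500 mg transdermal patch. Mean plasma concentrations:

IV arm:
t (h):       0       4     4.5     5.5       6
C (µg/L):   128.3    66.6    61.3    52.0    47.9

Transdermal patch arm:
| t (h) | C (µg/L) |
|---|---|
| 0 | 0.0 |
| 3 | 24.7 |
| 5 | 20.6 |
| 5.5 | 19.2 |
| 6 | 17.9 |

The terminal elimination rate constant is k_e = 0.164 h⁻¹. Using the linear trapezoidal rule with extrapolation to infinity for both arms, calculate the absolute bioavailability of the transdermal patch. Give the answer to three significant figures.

Trapezoidal AUC_0→6 (IV):
  [0→4]: (128.3+66.6)/2 × 4 = 389.8
  [4→4.5]: (66.6+61.3)/2 × 0.5 = 31.975
  [4.5→5.5]: (61.3+52.0)/2 × 1 = 56.65
  [5.5→6]: (52.0+47.9)/2 × 0.5 = 24.975
  Sum = 503.4 µg/L·h
IV tail: 47.9/0.164 = 292.073; AUC_iv,0→∞ = 503.4 + 292.073 = 795.473 µg/L·h
Trapezoidal AUC_0→6 (transdermal patch):
  [0→3]: (0.0+24.7)/2 × 3 = 37.05
  [3→5]: (24.7+20.6)/2 × 2 = 45.3
  [5→5.5]: (20.6+19.2)/2 × 0.5 = 9.95
  [5.5→6]: (19.2+17.9)/2 × 0.5 = 9.275
  Sum = 101.575 µg/L·h
transdermal patch tail: 17.9/0.164 = 109.146; AUC_ev,0→∞ = 101.575 + 109.146 = 210.721 µg/L·h
F = (AUC_ev/D_ev)/(AUC_iv/D_iv) = (210.721/500)/(795.473/200) = 0.421442/3.977365 = 0.1060

F = 0.106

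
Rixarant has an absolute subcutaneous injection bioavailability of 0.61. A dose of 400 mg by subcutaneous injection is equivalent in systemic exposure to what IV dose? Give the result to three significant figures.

D_iv = 244 mg

Systemic exposure from an extravascular dose = F × D_ev, so the equivalent IV dose is F × D_ev.
D_iv = F × D_ev = 0.61 × 400 = 244 mg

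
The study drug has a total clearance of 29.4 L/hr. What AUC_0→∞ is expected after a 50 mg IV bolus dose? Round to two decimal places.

AUC_0→∞ = Dose_iv / CL
        = 50 / 29.4 = 1.70068 mg/L·hr

AUC = 1.70 mg/L·hr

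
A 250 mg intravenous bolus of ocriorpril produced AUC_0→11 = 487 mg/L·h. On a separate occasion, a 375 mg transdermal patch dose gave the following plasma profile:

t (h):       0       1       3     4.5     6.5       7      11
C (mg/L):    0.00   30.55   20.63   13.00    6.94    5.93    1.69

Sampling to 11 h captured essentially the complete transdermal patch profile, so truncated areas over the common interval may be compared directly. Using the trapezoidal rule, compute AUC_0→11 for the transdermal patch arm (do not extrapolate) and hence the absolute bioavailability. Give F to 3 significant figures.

F = 0.178

Trapezoidal AUC_0→11 (transdermal patch):
  [0→1]: (0.00+30.55)/2 × 1 = 15.275
  [1→3]: (30.55+20.63)/2 × 2 = 51.18
  [3→4.5]: (20.63+13.00)/2 × 1.5 = 25.2225
  [4.5→6.5]: (13.00+6.94)/2 × 2 = 19.94
  [6.5→7]: (6.94+5.93)/2 × 0.5 = 3.2175
  [7→11]: (5.93+1.69)/2 × 4 = 15.24
  Sum = 130.075 mg/L·h
F = (AUC_ev/D_ev)/(AUC_iv/D_iv) = (130.075/375)/(487/250) = 0.346867/1.948 = 0.1781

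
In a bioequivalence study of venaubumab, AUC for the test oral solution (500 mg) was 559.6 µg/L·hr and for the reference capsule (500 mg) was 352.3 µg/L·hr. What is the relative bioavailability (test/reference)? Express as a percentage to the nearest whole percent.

F_rel = 159%

F_rel = (AUC_test/D_test) / (AUC_ref/D_ref)
      = (559.6/500) / (352.3/500)
      = 1.1192 / 0.7046 = 1.5884 = 158.84%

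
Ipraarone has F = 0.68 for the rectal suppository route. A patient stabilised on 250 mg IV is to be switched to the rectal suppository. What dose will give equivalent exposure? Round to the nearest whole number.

For equal systemic exposure: F × D_ev = D_iv
D_ev = D_iv / F = 250 / 0.68 = 367.647 mg

D_rectal = 368 mg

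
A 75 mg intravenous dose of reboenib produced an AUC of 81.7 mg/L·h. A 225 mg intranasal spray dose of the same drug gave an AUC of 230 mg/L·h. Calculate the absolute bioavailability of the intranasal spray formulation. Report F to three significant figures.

F = 0.938

F = (AUC_ev / D_ev) / (AUC_iv / D_iv)
  = (230/225) / (81.7/75)
  = 1.02222 / 1.08933 = 0.9384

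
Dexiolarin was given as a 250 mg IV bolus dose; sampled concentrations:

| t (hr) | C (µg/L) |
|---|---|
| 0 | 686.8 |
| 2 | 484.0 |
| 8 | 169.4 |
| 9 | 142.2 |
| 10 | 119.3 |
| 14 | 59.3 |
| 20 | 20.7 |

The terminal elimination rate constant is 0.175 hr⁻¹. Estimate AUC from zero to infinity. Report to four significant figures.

AUC = 4133 µg/L·hr

Trapezoidal AUC_0→20:
  [0→2]: (686.8+484.0)/2 × 2 = 1170.8
  [2→8]: (484.0+169.4)/2 × 6 = 1960.2
  [8→9]: (169.4+142.2)/2 × 1 = 155.8
  [9→10]: (142.2+119.3)/2 × 1 = 130.75
  [10→14]: (119.3+59.3)/2 × 4 = 357.2
  [14→20]: (59.3+20.7)/2 × 6 = 240.0
  Sum = 4014.75 µg/L·hr
Extrapolated tail: C_last / k_e = 20.7 / 0.175 = 118.286
AUC_0→∞ = 4014.75 + 118.286 = 4133.036 µg/L·hr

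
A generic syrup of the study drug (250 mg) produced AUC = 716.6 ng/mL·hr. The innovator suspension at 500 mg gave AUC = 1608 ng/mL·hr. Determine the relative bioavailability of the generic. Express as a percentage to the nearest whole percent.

F_rel = (AUC_test/D_test) / (AUC_ref/D_ref)
      = (716.6/250) / (1608/500)
      = 2.8664 / 3.216 = 0.8913 = 89.13%

F_rel = 89%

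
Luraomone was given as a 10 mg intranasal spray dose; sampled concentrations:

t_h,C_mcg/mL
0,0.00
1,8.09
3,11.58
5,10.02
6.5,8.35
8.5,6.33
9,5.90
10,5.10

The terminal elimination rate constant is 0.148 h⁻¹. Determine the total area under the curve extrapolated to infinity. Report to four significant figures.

AUC = 116.8 mcg/mL·h

Trapezoidal AUC_0→10:
  [0→1]: (0.00+8.09)/2 × 1 = 4.045
  [1→3]: (8.09+11.58)/2 × 2 = 19.67
  [3→5]: (11.58+10.02)/2 × 2 = 21.6
  [5→6.5]: (10.02+8.35)/2 × 1.5 = 13.7775
  [6.5→8.5]: (8.35+6.33)/2 × 2 = 14.68
  [8.5→9]: (6.33+5.90)/2 × 0.5 = 3.0575
  [9→10]: (5.90+5.10)/2 × 1 = 5.5
  Sum = 82.33 mcg/mL·h
Extrapolated tail: C_last / k_e = 5.10 / 0.148 = 34.459
AUC_0→∞ = 82.33 + 34.459 = 116.789 mcg/mL·h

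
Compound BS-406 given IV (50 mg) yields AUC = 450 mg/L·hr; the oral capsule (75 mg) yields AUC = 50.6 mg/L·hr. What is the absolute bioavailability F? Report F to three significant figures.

F = (AUC_ev / D_ev) / (AUC_iv / D_iv)
  = (50.6/75) / (450/50)
  = 0.674667 / 9 = 0.0750

F = 0.0750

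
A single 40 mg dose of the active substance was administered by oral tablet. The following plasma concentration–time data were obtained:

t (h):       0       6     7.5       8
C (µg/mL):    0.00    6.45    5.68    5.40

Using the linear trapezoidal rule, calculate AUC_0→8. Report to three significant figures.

Trapezoidal AUC_0→8:
  [0→6]: (0.00+6.45)/2 × 6 = 19.35
  [6→7.5]: (6.45+5.68)/2 × 1.5 = 9.0975
  [7.5→8]: (5.68+5.40)/2 × 0.5 = 2.77
  Sum = 31.2175 µg/mL·h

AUC = 31.2 µg/mL·h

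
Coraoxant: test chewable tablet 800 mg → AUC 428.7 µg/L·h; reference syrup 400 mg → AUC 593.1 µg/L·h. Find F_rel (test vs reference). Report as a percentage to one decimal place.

F_rel = (AUC_test/D_test) / (AUC_ref/D_ref)
      = (428.7/800) / (593.1/400)
      = 0.535875 / 1.48275 = 0.3614 = 36.14%

F_rel = 36.1%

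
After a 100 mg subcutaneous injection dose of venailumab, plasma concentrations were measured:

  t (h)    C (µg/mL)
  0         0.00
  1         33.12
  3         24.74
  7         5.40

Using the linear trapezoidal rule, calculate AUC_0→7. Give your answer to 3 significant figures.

AUC = 135 µg/mL·h

Trapezoidal AUC_0→7:
  [0→1]: (0.00+33.12)/2 × 1 = 16.56
  [1→3]: (33.12+24.74)/2 × 2 = 57.86
  [3→7]: (24.74+5.40)/2 × 4 = 60.28
  Sum = 134.7 µg/mL·h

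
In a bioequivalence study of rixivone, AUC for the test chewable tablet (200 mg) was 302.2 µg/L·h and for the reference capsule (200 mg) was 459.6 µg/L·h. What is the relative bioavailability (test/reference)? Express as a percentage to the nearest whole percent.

F_rel = 66%

F_rel = (AUC_test/D_test) / (AUC_ref/D_ref)
      = (302.2/200) / (459.6/200)
      = 1.511 / 2.298 = 0.6575 = 65.75%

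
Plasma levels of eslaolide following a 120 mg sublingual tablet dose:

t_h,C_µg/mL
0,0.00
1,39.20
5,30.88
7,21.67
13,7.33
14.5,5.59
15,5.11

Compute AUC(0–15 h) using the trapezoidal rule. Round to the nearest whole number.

AUC = 312 µg/mL·h

Trapezoidal AUC_0→15:
  [0→1]: (0.00+39.20)/2 × 1 = 19.6
  [1→5]: (39.20+30.88)/2 × 4 = 140.16
  [5→7]: (30.88+21.67)/2 × 2 = 52.55
  [7→13]: (21.67+7.33)/2 × 6 = 87.0
  [13→14.5]: (7.33+5.59)/2 × 1.5 = 9.69
  [14.5→15]: (5.59+5.11)/2 × 0.5 = 2.675
  Sum = 311.675 µg/mL·h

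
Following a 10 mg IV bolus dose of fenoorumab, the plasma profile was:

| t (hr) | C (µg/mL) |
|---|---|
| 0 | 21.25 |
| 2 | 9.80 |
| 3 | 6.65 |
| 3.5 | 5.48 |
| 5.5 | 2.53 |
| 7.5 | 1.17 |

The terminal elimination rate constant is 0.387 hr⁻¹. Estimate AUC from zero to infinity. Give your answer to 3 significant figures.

AUC = 57.0 µg/mL·hr

Trapezoidal AUC_0→7.5:
  [0→2]: (21.25+9.80)/2 × 2 = 31.05
  [2→3]: (9.80+6.65)/2 × 1 = 8.225
  [3→3.5]: (6.65+5.48)/2 × 0.5 = 3.0325
  [3.5→5.5]: (5.48+2.53)/2 × 2 = 8.01
  [5.5→7.5]: (2.53+1.17)/2 × 2 = 3.7
  Sum = 54.0175 µg/mL·hr
Extrapolated tail: C_last / k_e = 1.17 / 0.387 = 3.023
AUC_0→∞ = 54.0175 + 3.023 = 57.0405 µg/mL·hr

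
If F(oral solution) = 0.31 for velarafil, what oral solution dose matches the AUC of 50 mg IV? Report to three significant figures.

D_oral = 161 mg

For equal systemic exposure: F × D_ev = D_iv
D_ev = D_iv / F = 50 / 0.31 = 161.29 mg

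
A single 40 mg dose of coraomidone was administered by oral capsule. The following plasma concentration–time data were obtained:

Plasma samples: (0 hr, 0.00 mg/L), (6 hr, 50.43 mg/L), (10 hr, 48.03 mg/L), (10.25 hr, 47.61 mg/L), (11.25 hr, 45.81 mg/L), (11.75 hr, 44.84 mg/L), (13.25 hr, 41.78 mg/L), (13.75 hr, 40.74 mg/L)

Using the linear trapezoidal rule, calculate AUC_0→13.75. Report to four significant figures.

AUC = 515.1 mg/L·hr

Trapezoidal AUC_0→13.75:
  [0→6]: (0.00+50.43)/2 × 6 = 151.29
  [6→10]: (50.43+48.03)/2 × 4 = 196.92
  [10→10.25]: (48.03+47.61)/2 × 0.25 = 11.955
  [10.25→11.25]: (47.61+45.81)/2 × 1 = 46.71
  [11.25→11.75]: (45.81+44.84)/2 × 0.5 = 22.6625
  [11.75→13.25]: (44.84+41.78)/2 × 1.5 = 64.965
  [13.25→13.75]: (41.78+40.74)/2 × 0.5 = 20.63
  Sum = 515.1325 mg/L·hr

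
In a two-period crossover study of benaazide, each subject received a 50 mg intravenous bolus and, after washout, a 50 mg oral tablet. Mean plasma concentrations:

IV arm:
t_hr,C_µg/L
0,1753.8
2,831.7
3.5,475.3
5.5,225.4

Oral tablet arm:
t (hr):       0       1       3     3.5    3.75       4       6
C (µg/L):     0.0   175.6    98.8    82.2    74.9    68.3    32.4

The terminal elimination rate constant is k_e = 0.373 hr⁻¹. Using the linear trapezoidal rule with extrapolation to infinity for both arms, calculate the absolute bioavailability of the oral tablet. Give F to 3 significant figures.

Trapezoidal AUC_0→5.5 (IV):
  [0→2]: (1753.8+831.7)/2 × 2 = 2585.5
  [2→3.5]: (831.7+475.3)/2 × 1.5 = 980.25
  [3.5→5.5]: (475.3+225.4)/2 × 2 = 700.7
  Sum = 4266.45 µg/L·hr
IV tail: 225.4/0.373 = 604.290; AUC_iv,0→∞ = 4266.45 + 604.290 = 4870.74 µg/L·hr
Trapezoidal AUC_0→6 (oral tablet):
  [0→1]: (0.0+175.6)/2 × 1 = 87.8
  [1→3]: (175.6+98.8)/2 × 2 = 274.4
  [3→3.5]: (98.8+82.2)/2 × 0.5 = 45.25
  [3.5→3.75]: (82.2+74.9)/2 × 0.25 = 19.6375
  [3.75→4]: (74.9+68.3)/2 × 0.25 = 17.9
  [4→6]: (68.3+32.4)/2 × 2 = 100.7
  Sum = 545.6875 µg/L·hr
oral tablet tail: 32.4/0.373 = 86.863; AUC_ev,0→∞ = 545.6875 + 86.863 = 632.5505 µg/L·hr
F = (AUC_ev/D_ev)/(AUC_iv/D_iv) = (632.5505/50)/(4870.74/50) = 12.65101/97.4148 = 0.1299

F = 0.130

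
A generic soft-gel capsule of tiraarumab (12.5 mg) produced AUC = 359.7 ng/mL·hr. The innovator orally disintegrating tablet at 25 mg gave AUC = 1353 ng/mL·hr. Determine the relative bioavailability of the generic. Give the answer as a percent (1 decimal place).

F_rel = 53.2%

F_rel = (AUC_test/D_test) / (AUC_ref/D_ref)
      = (359.7/12.5) / (1353/25)
      = 28.776 / 54.12 = 0.5317 = 53.17%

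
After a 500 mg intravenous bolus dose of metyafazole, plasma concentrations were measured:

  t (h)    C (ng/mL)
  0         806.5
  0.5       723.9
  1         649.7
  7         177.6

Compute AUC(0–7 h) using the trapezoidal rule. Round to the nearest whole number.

Trapezoidal AUC_0→7:
  [0→0.5]: (806.5+723.9)/2 × 0.5 = 382.6
  [0.5→1]: (723.9+649.7)/2 × 0.5 = 343.4
  [1→7]: (649.7+177.6)/2 × 6 = 2481.9
  Sum = 3207.9 ng/mL·h

AUC = 3208 ng/mL·h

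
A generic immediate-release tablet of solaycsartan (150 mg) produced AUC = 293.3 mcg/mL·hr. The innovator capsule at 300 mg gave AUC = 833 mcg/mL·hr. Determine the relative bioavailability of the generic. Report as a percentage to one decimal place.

F_rel = (AUC_test/D_test) / (AUC_ref/D_ref)
      = (293.3/150) / (833/300)
      = 1.95533 / 2.77667 = 0.7042 = 70.42%

F_rel = 70.4%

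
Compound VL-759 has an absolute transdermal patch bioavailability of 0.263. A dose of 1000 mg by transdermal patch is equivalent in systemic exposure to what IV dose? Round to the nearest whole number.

Systemic exposure from an extravascular dose = F × D_ev, so the equivalent IV dose is F × D_ev.
D_iv = F × D_ev = 0.263 × 1000 = 263 mg

D_iv = 263 mg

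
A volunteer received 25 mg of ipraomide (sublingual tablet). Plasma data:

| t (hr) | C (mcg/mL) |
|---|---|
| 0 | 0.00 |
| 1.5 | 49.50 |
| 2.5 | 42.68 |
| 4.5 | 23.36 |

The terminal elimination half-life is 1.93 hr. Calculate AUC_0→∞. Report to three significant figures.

AUC = 214 mcg/mL·hr

Trapezoidal AUC_0→4.5:
  [0→1.5]: (0.00+49.50)/2 × 1.5 = 37.125
  [1.5→2.5]: (49.50+42.68)/2 × 1 = 46.09
  [2.5→4.5]: (42.68+23.36)/2 × 2 = 66.04
  Sum = 149.255 mcg/mL·hr
k_e = ln2 / t½ = 0.693147 / 1.93 = 0.3591 hr^-1
Extrapolated tail: C_last / k_e = 23.36 / 0.3591 = 65.052
AUC_0→∞ = 149.255 + 65.052 = 214.307 mcg/mL·hr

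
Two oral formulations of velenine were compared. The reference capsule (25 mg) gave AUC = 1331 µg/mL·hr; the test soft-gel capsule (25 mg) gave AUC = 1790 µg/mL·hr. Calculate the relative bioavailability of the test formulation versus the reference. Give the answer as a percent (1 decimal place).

F_rel = 134.5%

F_rel = (AUC_test/D_test) / (AUC_ref/D_ref)
      = (1790/25) / (1331/25)
      = 71.6 / 53.24 = 1.3449 = 134.49%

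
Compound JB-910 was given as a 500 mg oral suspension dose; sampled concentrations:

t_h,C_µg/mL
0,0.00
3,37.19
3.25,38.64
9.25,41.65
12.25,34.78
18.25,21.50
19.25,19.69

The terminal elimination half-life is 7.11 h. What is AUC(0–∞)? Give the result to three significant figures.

AUC = 812 µg/mL·h

Trapezoidal AUC_0→19.25:
  [0→3]: (0.00+37.19)/2 × 3 = 55.785
  [3→3.25]: (37.19+38.64)/2 × 0.25 = 9.47875
  [3.25→9.25]: (38.64+41.65)/2 × 6 = 240.87
  [9.25→12.25]: (41.65+34.78)/2 × 3 = 114.645
  [12.25→18.25]: (34.78+21.50)/2 × 6 = 168.84
  [18.25→19.25]: (21.50+19.69)/2 × 1 = 20.595
  Sum = 610.21375 µg/mL·h
k_e = ln2 / t½ = 0.693147 / 7.11 = 0.0975 h^-1
Extrapolated tail: C_last / k_e = 19.69 / 0.0975 = 201.949
AUC_0→∞ = 610.21375 + 201.949 = 812.16275 µg/mL·h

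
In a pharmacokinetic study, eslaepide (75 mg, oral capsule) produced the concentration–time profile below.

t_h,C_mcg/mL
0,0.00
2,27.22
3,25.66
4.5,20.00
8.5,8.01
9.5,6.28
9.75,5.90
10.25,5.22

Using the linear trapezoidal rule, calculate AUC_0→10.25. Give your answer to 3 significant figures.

AUC = 155 mcg/mL·h

Trapezoidal AUC_0→10.25:
  [0→2]: (0.00+27.22)/2 × 2 = 27.22
  [2→3]: (27.22+25.66)/2 × 1 = 26.44
  [3→4.5]: (25.66+20.00)/2 × 1.5 = 34.245
  [4.5→8.5]: (20.00+8.01)/2 × 4 = 56.02
  [8.5→9.5]: (8.01+6.28)/2 × 1 = 7.145
  [9.5→9.75]: (6.28+5.90)/2 × 0.25 = 1.5225
  [9.75→10.25]: (5.90+5.22)/2 × 0.5 = 2.78
  Sum = 155.3725 mcg/mL·h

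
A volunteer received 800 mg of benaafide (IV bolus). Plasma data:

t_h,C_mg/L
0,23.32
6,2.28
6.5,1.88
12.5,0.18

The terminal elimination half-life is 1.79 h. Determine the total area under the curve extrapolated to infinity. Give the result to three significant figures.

Trapezoidal AUC_0→12.5:
  [0→6]: (23.32+2.28)/2 × 6 = 76.8
  [6→6.5]: (2.28+1.88)/2 × 0.5 = 1.04
  [6.5→12.5]: (1.88+0.18)/2 × 6 = 6.18
  Sum = 84.02 mg/L·h
k_e = ln2 / t½ = 0.693147 / 1.79 = 0.3872 h^-1
Extrapolated tail: C_last / k_e = 0.18 / 0.3872 = 0.465
AUC_0→∞ = 84.02 + 0.465 = 84.485 mg/L·h

AUC = 84.5 mg/L·h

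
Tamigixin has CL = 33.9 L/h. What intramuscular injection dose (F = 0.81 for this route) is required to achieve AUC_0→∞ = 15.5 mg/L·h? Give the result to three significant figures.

Dose = CL × AUC_0→∞ / F
     = 33.9 × 15.5 / 0.81 = 648.704 mg

Dose = 649 mg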